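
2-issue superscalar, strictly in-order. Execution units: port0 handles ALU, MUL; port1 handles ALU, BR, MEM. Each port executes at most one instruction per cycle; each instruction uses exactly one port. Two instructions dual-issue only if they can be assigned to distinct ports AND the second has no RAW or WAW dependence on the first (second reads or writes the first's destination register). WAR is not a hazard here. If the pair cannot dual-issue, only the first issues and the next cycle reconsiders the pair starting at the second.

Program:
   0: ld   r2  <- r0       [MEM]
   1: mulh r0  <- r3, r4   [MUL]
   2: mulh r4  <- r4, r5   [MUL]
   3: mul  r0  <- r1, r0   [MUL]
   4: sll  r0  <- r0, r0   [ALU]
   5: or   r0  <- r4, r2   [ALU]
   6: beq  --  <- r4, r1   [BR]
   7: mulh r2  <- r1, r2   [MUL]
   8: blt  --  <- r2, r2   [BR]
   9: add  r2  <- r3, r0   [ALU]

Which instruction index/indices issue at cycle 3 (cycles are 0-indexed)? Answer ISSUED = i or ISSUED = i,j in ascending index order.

ISSUED = 4

0. ld;mulh @i0/i1  | pair
1. mulh @i2  | no-port MUL/MUL
2. mul @i3  | RAW+WAW r0
3. sll @i4  | WAW r0
4. or;beq @i5/i6  | pair
5. mulh @i7  | RAW r2
6. blt;add @i8/i9  | pair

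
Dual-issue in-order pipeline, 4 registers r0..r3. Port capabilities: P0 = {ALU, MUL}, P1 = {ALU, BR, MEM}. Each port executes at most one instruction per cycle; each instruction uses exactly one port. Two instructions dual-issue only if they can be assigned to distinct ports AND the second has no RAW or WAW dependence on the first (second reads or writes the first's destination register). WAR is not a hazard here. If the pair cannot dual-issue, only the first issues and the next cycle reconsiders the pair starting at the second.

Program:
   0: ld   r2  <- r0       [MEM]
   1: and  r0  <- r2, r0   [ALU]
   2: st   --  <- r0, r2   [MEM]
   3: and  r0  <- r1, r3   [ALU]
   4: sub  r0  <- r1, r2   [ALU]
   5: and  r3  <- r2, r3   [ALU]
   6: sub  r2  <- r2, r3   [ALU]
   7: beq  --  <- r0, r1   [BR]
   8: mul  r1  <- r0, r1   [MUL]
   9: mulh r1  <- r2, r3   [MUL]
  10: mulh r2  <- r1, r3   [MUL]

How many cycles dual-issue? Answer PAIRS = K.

PAIRS = 3

#0 head=0: ld.MEM i0 RAW r2
#1 head=1: and.ALU i1 RAW r0
#2 head=2: st.MEM/and.ALU i2,i3 2-wide
#3 head=4: sub.ALU/and.ALU i4,i5 2-wide
#4 head=6: sub.ALU/beq.BR i6,i7 2-wide
#5 head=8: mul.MUL i8 no-port MUL/MUL
#6 head=9: mulh.MUL i9 no-port MUL/MUL
#7 head=10: mulh.MUL i10 tail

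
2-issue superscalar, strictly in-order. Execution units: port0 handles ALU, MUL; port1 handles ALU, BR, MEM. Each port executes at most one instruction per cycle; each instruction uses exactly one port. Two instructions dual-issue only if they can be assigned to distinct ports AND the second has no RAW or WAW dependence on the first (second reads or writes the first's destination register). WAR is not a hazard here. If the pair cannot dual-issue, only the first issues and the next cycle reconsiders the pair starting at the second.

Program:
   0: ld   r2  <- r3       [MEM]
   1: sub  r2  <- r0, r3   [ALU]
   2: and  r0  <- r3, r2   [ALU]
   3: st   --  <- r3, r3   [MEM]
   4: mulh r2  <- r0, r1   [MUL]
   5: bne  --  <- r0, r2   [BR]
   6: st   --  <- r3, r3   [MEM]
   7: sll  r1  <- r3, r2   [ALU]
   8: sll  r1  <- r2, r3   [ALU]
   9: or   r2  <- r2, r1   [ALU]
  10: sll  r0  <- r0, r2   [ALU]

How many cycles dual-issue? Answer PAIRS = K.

t=0 i0:ld ; WAW r2
t=1 i1:sub ; RAW r2
t=2 i2+i3:and st ; 2-wide
t=3 i4:mulh ; RAW r2
t=4 i5:bne ; no-port BR/MEM
t=5 i6+i7:st sll ; 2-wide
t=6 i8:sll ; RAW r1
t=7 i9:or ; RAW r2
t=8 i10:sll ; tail

PAIRS = 2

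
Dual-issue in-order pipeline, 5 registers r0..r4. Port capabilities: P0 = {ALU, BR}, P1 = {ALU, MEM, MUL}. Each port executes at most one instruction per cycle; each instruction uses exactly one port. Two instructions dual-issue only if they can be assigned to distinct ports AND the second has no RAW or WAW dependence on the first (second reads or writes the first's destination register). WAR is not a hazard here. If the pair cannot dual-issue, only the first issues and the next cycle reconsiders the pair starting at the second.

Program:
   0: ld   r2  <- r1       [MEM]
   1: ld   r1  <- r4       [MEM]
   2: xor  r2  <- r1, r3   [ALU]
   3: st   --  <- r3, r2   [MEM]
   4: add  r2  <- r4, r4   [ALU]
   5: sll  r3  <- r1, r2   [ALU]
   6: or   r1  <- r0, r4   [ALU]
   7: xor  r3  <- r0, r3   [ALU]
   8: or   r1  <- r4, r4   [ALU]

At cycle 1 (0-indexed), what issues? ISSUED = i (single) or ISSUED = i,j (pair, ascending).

ISSUED = 1

t=0 i0:ld ; no-port MEM/MEM
t=1 i1:ld ; RAW r1
t=2 i2:xor ; RAW r2
t=3 i3,i4:st add ; 2-wide
t=4 i5,i6:sll or ; 2-wide
t=5 i7,i8:xor or ; 2-wide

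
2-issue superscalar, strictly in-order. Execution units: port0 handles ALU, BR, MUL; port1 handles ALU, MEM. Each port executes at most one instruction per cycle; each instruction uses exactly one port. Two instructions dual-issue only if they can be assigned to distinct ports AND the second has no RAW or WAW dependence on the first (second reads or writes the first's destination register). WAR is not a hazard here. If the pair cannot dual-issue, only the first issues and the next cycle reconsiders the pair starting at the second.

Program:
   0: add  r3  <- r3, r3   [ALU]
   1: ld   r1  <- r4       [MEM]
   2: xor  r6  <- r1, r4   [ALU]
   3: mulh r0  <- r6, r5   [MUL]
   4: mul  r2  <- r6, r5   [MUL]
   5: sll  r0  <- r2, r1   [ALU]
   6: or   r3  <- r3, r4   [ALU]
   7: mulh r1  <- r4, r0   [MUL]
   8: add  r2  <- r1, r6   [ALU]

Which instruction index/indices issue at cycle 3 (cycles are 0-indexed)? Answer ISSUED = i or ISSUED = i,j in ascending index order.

t=0 i0&i1:add+ld ; dual
t=1 i2:xor ; RAW r6
t=2 i3:mulh ; no-port MUL/MUL
t=3 i4:mul ; RAW r2
t=4 i5&i6:sll+or ; dual
t=5 i7:mulh ; RAW r1
t=6 i8:add ; tail

ISSUED = 4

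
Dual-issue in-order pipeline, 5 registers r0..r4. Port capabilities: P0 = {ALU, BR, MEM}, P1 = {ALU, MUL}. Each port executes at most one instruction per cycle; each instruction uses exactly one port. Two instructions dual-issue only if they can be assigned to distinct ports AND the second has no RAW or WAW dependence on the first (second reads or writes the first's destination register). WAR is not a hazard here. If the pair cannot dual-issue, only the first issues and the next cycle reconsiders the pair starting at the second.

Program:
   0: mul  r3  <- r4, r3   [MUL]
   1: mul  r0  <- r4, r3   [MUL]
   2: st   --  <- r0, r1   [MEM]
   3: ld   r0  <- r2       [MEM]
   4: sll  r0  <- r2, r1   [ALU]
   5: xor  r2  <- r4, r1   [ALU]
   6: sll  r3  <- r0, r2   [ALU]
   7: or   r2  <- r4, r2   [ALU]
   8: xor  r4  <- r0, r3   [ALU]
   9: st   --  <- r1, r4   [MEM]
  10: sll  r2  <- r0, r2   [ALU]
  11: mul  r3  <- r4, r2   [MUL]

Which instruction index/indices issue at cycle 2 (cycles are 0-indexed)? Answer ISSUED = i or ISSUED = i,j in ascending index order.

ISSUED = 2

  cy0 -> i0 (mul.MUL) no-port MUL/MUL
  cy1 -> i1 (mul.MUL) RAW r0
  cy2 -> i2 (st.MEM) no-port MEM/MEM
  cy3 -> i3 (ld.MEM) WAW r0
  cy4 -> i4+i5 (sll.ALU+xor.ALU) dual
  cy5 -> i6+i7 (sll.ALU+or.ALU) dual
  cy6 -> i8 (xor.ALU) RAW r4
  cy7 -> i9+i10 (st.MEM+sll.ALU) dual
  cy8 -> i11 (mul.MUL) tail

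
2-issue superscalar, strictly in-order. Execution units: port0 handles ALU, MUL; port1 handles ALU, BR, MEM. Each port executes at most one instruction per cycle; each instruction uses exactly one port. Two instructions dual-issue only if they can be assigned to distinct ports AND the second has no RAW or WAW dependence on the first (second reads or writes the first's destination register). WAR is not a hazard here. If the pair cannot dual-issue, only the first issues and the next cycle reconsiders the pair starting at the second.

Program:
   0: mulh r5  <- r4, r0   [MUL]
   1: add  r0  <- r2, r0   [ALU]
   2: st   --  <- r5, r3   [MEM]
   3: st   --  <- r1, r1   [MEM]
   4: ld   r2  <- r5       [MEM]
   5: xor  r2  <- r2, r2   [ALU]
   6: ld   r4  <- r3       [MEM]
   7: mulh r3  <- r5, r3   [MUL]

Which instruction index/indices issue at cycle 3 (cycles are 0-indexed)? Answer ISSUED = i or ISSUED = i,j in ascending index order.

ISSUED = 4

t=0 i0+i1:mulh;add ; pair
t=1 i2:st ; no-port MEM/MEM
t=2 i3:st ; no-port MEM/MEM
t=3 i4:ld ; RAW+WAW r2
t=4 i5+i6:xor;ld ; pair
t=5 i7:mulh ; tail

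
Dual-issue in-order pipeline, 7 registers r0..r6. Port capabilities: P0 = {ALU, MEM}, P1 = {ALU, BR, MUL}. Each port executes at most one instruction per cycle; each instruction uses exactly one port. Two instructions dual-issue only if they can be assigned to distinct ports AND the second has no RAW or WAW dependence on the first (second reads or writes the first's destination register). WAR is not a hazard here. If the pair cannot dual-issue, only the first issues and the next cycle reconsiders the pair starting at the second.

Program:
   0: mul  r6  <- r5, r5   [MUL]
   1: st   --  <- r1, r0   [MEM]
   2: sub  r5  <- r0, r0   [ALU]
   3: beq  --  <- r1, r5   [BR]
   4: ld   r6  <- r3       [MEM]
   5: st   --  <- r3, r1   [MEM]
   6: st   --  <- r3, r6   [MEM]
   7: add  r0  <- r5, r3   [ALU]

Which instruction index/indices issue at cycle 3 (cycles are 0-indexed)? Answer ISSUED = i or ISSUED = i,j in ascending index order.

c0: i0/i1 mul;st  dual
c1: i2 sub  RAW r5
c2: i3/i4 beq;ld  dual
c3: i5 st  no-port MEM/MEM
c4: i6/i7 st;add  dual

ISSUED = 5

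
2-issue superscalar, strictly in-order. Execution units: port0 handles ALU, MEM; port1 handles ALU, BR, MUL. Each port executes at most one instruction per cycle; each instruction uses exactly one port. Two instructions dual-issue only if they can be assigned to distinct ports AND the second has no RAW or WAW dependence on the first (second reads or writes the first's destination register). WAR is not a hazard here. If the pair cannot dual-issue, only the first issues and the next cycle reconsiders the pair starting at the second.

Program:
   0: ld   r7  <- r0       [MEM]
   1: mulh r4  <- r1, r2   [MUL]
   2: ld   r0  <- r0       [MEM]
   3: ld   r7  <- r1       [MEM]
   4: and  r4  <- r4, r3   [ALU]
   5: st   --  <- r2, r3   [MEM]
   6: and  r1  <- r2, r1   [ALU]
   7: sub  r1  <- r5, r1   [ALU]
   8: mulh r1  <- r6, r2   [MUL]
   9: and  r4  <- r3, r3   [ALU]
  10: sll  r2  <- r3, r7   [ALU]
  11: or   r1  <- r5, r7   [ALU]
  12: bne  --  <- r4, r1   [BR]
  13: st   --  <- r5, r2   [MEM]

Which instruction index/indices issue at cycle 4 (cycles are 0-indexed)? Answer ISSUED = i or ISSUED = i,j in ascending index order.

0. ld/mulh @i0,i1  | 2-wide
1. ld @i2  | no-port MEM/MEM
2. ld/and @i3,i4  | 2-wide
3. st/and @i5,i6  | 2-wide
4. sub @i7  | WAW r1
5. mulh/and @i8,i9  | 2-wide
6. sll/or @i10,i11  | 2-wide
7. bne/st @i12,i13  | 2-wide

ISSUED = 7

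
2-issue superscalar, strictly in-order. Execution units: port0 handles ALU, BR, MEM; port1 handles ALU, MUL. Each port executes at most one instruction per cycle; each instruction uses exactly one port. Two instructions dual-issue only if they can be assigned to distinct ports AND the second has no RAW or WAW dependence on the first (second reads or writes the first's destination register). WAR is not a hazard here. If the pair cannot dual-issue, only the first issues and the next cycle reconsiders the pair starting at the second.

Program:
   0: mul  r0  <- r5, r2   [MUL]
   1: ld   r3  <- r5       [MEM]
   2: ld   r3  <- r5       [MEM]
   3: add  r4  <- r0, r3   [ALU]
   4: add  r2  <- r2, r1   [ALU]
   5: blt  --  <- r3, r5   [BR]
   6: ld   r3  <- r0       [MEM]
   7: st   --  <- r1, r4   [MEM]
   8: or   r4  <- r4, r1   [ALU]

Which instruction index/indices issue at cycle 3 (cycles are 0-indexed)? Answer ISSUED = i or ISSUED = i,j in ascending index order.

ISSUED = 5

0. mul/ld @i0,i1  | pair
1. ld @i2  | RAW r3
2. add/add @i3,i4  | pair
3. blt @i5  | no-port BR/MEM
4. ld @i6  | no-port MEM/MEM
5. st/or @i7,i8  | pair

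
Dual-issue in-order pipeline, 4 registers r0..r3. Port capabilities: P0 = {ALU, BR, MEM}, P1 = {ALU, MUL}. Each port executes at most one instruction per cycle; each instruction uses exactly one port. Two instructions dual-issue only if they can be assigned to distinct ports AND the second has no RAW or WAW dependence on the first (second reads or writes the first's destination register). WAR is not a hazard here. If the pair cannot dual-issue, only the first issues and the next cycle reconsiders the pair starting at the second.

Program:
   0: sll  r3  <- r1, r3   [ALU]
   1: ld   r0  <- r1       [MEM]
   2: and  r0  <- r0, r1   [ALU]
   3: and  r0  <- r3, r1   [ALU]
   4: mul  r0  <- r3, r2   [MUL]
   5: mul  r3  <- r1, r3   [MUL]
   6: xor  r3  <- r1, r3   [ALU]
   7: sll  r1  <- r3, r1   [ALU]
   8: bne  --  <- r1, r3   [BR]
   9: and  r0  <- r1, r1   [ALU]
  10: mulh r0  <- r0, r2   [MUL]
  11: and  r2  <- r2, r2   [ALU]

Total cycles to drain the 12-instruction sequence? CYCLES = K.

c0: i0,i1 sll.ALU+ld.MEM  pair
c1: i2 and.ALU  WAW r0
c2: i3 and.ALU  WAW r0
c3: i4 mul.MUL  no-port MUL/MUL
c4: i5 mul.MUL  RAW+WAW r3
c5: i6 xor.ALU  RAW r3
c6: i7 sll.ALU  RAW r1
c7: i8,i9 bne.BR+and.ALU  pair
c8: i10,i11 mulh.MUL+and.ALU  pair

CYCLES = 9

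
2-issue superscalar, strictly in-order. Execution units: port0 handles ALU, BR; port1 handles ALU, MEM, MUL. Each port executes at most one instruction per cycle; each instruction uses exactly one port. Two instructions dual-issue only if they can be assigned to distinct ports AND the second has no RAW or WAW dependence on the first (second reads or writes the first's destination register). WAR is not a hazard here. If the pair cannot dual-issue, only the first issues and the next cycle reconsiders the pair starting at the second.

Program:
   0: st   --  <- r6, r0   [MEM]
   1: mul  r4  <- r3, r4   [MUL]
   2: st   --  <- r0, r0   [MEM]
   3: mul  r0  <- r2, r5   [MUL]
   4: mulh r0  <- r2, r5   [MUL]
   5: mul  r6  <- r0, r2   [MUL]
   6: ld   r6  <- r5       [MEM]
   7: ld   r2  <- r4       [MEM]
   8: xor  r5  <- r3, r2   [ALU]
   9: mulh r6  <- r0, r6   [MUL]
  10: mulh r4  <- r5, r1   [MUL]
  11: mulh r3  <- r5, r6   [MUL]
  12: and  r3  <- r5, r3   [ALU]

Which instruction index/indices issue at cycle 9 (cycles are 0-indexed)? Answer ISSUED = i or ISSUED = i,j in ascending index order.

ISSUED = 10

c0: i0 st  no-port MEM/MUL
c1: i1 mul  no-port MUL/MEM
c2: i2 st  no-port MEM/MUL
c3: i3 mul  no-port MUL/MUL
c4: i4 mulh  no-port MUL/MUL
c5: i5 mul  no-port MUL/MEM
c6: i6 ld  no-port MEM/MEM
c7: i7 ld  RAW r2
c8: i8&i9 xor/mulh  2-wide
c9: i10 mulh  no-port MUL/MUL
c10: i11 mulh  RAW+WAW r3
c11: i12 and  tail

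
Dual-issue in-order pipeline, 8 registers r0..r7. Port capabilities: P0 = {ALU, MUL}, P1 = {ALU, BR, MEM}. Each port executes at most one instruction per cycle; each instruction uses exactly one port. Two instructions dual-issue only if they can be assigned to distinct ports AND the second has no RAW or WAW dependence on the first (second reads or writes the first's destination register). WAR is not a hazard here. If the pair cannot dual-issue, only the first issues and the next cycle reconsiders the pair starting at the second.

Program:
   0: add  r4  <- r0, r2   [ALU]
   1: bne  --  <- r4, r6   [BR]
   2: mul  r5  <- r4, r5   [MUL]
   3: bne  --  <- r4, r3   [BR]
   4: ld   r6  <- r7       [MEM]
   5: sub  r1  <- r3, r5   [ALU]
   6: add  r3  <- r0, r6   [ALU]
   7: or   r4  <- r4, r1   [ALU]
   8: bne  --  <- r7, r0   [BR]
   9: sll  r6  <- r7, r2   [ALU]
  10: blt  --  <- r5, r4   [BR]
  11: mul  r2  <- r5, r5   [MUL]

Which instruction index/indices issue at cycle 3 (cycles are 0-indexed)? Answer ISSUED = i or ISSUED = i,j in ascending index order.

t=0 i0:add.ALU ; RAW r4
t=1 i1/i2:bne.BR/mul.MUL ; pair
t=2 i3:bne.BR ; no-port BR/MEM
t=3 i4/i5:ld.MEM/sub.ALU ; pair
t=4 i6/i7:add.ALU/or.ALU ; pair
t=5 i8/i9:bne.BR/sll.ALU ; pair
t=6 i10/i11:blt.BR/mul.MUL ; pair

ISSUED = 4,5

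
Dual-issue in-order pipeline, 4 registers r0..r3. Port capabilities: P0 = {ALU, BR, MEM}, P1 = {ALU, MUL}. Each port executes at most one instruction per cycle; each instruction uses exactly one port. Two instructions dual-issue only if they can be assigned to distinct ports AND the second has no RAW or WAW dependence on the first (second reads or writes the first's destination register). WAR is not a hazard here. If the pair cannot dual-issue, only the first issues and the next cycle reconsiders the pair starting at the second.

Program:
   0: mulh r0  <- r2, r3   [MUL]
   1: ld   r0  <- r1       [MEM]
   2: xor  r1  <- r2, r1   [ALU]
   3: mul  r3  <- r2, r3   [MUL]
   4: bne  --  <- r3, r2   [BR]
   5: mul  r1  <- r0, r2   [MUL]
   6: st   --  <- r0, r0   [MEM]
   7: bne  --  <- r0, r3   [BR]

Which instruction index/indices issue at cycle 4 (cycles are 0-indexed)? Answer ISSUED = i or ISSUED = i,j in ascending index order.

  cy0 -> i0 (mulh) WAW r0
  cy1 -> i1&i2 (ld xor) pair
  cy2 -> i3 (mul) RAW r3
  cy3 -> i4&i5 (bne mul) pair
  cy4 -> i6 (st) no-port MEM/BR
  cy5 -> i7 (bne) tail

ISSUED = 6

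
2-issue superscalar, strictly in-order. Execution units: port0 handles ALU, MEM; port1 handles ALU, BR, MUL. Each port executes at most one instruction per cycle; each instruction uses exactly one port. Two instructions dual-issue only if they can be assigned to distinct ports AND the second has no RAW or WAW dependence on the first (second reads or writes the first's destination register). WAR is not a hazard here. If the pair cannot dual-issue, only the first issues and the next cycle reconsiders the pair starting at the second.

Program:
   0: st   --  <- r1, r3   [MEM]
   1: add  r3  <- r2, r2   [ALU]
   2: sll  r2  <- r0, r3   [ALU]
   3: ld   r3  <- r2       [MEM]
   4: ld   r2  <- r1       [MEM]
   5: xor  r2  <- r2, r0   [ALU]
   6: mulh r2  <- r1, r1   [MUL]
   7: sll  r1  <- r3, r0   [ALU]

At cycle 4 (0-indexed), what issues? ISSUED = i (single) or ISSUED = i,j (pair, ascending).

ISSUED = 5

#0 head=0: st.MEM;add.ALU i0/i1 2-wide
#1 head=2: sll.ALU i2 RAW r2
#2 head=3: ld.MEM i3 no-port MEM/MEM
#3 head=4: ld.MEM i4 RAW+WAW r2
#4 head=5: xor.ALU i5 WAW r2
#5 head=6: mulh.MUL;sll.ALU i6/i7 2-wide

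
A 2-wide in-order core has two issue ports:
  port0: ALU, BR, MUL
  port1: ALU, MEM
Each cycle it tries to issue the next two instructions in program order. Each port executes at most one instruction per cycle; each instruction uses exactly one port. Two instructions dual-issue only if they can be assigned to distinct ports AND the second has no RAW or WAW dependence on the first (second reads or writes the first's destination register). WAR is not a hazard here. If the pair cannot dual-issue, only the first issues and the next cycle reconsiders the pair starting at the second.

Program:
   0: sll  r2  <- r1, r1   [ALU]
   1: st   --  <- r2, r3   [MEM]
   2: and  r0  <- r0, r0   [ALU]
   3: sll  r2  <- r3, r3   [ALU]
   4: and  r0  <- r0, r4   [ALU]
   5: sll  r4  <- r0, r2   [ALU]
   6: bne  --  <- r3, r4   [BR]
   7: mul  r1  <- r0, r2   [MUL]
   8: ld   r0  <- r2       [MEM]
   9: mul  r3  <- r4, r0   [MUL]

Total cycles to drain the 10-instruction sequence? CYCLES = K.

  cy0 -> i0 (sll.ALU) RAW r2
  cy1 -> i1/i2 (st.MEM+and.ALU) dual
  cy2 -> i3/i4 (sll.ALU+and.ALU) dual
  cy3 -> i5 (sll.ALU) RAW r4
  cy4 -> i6 (bne.BR) no-port BR/MUL
  cy5 -> i7/i8 (mul.MUL+ld.MEM) dual
  cy6 -> i9 (mul.MUL) tail

CYCLES = 7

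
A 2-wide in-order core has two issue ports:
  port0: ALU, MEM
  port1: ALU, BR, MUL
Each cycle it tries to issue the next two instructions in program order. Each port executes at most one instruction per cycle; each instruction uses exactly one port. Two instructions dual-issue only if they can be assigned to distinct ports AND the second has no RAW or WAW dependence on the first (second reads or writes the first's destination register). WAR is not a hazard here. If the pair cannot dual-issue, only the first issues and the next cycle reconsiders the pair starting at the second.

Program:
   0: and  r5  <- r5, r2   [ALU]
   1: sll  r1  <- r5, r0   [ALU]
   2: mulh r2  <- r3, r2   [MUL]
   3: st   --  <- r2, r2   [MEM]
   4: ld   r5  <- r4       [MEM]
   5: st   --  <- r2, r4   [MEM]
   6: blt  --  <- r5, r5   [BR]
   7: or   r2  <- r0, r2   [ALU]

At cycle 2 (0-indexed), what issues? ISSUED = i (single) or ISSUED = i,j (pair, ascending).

0. and @i0  | RAW r5
1. sll/mulh @i1+i2  | dual
2. st @i3  | no-port MEM/MEM
3. ld @i4  | no-port MEM/MEM
4. st/blt @i5+i6  | dual
5. or @i7  | tail

ISSUED = 3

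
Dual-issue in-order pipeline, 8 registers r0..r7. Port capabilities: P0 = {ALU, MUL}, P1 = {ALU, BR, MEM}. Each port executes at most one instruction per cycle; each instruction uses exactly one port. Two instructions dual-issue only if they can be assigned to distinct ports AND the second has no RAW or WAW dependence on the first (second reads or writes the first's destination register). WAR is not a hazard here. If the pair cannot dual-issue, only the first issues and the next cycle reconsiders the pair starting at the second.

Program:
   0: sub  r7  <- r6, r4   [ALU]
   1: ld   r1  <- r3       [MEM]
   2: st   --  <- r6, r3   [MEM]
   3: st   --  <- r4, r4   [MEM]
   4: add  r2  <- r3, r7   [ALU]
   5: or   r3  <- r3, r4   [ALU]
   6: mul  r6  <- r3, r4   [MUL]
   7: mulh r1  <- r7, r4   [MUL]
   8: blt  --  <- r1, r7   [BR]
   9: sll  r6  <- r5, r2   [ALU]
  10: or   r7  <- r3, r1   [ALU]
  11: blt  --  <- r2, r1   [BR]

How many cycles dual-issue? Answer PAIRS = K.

t=0 i0&i1:sub.ALU/ld.MEM ; dual
t=1 i2:st.MEM ; no-port MEM/MEM
t=2 i3&i4:st.MEM/add.ALU ; dual
t=3 i5:or.ALU ; RAW r3
t=4 i6:mul.MUL ; no-port MUL/MUL
t=5 i7:mulh.MUL ; RAW r1
t=6 i8&i9:blt.BR/sll.ALU ; dual
t=7 i10&i11:or.ALU/blt.BR ; dual

PAIRS = 4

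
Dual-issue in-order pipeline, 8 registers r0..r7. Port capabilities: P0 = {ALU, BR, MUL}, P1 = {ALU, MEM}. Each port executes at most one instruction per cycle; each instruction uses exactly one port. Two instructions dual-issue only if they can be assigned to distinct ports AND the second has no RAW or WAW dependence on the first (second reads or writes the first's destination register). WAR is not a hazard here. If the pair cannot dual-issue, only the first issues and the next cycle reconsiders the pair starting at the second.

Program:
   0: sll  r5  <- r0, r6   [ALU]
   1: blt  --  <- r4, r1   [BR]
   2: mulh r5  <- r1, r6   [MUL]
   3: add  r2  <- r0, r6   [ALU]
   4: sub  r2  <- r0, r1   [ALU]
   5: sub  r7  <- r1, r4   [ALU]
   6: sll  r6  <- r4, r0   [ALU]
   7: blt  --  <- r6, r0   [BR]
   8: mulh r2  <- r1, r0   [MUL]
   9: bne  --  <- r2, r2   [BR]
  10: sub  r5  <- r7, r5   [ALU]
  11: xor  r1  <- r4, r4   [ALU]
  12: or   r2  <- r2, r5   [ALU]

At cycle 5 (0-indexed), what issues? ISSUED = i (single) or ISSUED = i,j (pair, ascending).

ISSUED = 8

0. sll+blt @i0&i1  | pair
1. mulh+add @i2&i3  | pair
2. sub+sub @i4&i5  | pair
3. sll @i6  | RAW r6
4. blt @i7  | no-port BR/MUL
5. mulh @i8  | no-port MUL/BR
6. bne+sub @i9&i10  | pair
7. xor+or @i11&i12  | pair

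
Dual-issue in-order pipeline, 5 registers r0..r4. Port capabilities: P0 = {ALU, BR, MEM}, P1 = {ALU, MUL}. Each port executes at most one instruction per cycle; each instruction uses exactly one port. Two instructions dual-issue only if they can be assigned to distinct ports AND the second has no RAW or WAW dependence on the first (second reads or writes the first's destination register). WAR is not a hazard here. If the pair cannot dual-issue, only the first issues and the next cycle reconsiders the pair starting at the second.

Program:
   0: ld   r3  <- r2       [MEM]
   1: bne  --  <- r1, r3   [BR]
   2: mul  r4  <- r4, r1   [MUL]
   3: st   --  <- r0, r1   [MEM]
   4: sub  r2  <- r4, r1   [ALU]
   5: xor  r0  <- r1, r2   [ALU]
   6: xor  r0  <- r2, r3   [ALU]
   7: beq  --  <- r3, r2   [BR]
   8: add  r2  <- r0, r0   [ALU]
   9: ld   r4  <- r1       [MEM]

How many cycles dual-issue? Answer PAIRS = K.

PAIRS = 4

t=0 i0:ld ; no-port MEM/BR
t=1 i1&i2:bne/mul ; 2-wide
t=2 i3&i4:st/sub ; 2-wide
t=3 i5:xor ; WAW r0
t=4 i6&i7:xor/beq ; 2-wide
t=5 i8&i9:add/ld ; 2-wide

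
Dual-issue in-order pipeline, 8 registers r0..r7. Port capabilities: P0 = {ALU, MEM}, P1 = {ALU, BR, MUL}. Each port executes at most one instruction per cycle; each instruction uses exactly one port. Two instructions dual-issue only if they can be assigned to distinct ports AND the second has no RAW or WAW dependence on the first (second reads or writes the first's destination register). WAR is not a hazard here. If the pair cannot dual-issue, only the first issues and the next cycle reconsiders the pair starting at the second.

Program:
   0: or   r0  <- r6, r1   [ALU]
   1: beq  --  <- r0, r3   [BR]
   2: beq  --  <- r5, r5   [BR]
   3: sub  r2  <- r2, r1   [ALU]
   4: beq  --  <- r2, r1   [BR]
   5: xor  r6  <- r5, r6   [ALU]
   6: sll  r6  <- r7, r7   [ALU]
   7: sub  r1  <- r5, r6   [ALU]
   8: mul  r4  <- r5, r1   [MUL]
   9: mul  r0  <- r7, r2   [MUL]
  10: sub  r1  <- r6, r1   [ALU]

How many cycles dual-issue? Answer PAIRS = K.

[0] i0  or.ALU  -- RAW r0
[1] i1  beq.BR  -- no-port BR/BR
[2] i2+i3  beq.BR+sub.ALU  -- 2-wide
[3] i4+i5  beq.BR+xor.ALU  -- 2-wide
[4] i6  sll.ALU  -- RAW r6
[5] i7  sub.ALU  -- RAW r1
[6] i8  mul.MUL  -- no-port MUL/MUL
[7] i9+i10  mul.MUL+sub.ALU  -- 2-wide

PAIRS = 3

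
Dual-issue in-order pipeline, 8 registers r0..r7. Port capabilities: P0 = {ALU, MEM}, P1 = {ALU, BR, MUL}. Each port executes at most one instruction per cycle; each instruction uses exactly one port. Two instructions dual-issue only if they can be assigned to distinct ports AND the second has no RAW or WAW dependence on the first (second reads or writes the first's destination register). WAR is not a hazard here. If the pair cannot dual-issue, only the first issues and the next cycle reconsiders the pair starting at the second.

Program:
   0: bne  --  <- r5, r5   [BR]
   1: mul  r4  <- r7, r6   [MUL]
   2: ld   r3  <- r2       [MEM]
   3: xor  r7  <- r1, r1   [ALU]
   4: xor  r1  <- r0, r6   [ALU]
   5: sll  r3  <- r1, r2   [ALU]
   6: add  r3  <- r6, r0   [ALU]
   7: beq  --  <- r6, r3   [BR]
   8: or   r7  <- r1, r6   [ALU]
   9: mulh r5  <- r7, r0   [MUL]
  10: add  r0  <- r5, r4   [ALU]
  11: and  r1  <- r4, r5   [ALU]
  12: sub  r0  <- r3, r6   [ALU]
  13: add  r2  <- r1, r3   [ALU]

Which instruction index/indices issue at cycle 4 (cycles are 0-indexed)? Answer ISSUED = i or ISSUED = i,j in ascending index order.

ISSUED = 6

[0] i0  bne  -- no-port BR/MUL
[1] i1/i2  mul/ld  -- 2-wide
[2] i3/i4  xor/xor  -- 2-wide
[3] i5  sll  -- WAW r3
[4] i6  add  -- RAW r3
[5] i7/i8  beq/or  -- 2-wide
[6] i9  mulh  -- RAW r5
[7] i10/i11  add/and  -- 2-wide
[8] i12/i13  sub/add  -- 2-wide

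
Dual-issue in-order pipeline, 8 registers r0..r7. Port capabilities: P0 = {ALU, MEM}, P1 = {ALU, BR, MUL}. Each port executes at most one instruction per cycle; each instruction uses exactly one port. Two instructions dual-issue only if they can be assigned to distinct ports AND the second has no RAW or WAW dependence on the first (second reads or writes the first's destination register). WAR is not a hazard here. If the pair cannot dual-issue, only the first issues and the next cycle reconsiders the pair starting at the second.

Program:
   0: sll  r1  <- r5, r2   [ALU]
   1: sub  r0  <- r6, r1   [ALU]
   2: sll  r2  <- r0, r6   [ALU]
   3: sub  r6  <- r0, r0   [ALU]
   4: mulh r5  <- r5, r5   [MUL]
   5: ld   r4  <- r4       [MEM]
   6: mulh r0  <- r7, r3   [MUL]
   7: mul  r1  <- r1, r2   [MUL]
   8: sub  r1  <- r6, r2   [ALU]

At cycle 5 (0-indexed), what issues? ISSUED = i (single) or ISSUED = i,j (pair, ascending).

[0] i0  sll.ALU  -- RAW r1
[1] i1  sub.ALU  -- RAW r0
[2] i2&i3  sll.ALU sub.ALU  -- dual
[3] i4&i5  mulh.MUL ld.MEM  -- dual
[4] i6  mulh.MUL  -- no-port MUL/MUL
[5] i7  mul.MUL  -- WAW r1
[6] i8  sub.ALU  -- tail

ISSUED = 7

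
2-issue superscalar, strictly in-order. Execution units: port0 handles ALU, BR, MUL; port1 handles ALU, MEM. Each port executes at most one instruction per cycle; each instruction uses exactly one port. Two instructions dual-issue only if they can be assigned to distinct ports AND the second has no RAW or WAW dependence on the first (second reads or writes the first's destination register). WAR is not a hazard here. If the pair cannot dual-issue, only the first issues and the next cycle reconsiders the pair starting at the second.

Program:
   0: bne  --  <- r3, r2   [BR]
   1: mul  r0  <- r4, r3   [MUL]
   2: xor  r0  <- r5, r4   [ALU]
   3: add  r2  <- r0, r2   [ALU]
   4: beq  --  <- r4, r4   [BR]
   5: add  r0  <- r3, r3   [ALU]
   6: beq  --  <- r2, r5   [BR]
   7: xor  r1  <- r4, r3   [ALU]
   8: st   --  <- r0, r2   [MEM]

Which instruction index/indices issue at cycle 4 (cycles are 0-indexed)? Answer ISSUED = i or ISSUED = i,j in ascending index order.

  cy0 -> i0 (bne.BR) no-port BR/MUL
  cy1 -> i1 (mul.MUL) WAW r0
  cy2 -> i2 (xor.ALU) RAW r0
  cy3 -> i3+i4 (add.ALU+beq.BR) pair
  cy4 -> i5+i6 (add.ALU+beq.BR) pair
  cy5 -> i7+i8 (xor.ALU+st.MEM) pair

ISSUED = 5,6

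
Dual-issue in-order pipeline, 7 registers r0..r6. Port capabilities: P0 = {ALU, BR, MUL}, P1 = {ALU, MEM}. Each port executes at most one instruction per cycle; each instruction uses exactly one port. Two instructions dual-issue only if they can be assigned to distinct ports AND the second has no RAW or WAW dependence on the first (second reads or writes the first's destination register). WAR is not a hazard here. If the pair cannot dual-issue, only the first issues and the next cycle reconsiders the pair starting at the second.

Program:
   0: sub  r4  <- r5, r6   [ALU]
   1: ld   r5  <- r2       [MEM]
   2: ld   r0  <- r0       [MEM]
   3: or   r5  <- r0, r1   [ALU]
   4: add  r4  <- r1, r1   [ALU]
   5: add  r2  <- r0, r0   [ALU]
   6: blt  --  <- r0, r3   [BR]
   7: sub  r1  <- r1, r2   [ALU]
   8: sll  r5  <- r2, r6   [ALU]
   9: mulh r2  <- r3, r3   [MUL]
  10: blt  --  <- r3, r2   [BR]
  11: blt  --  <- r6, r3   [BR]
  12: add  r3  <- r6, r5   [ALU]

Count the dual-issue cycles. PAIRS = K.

c0: i0&i1 sub/ld  2-wide
c1: i2 ld  RAW r0
c2: i3&i4 or/add  2-wide
c3: i5&i6 add/blt  2-wide
c4: i7&i8 sub/sll  2-wide
c5: i9 mulh  no-port MUL/BR
c6: i10 blt  no-port BR/BR
c7: i11&i12 blt/add  2-wide

PAIRS = 5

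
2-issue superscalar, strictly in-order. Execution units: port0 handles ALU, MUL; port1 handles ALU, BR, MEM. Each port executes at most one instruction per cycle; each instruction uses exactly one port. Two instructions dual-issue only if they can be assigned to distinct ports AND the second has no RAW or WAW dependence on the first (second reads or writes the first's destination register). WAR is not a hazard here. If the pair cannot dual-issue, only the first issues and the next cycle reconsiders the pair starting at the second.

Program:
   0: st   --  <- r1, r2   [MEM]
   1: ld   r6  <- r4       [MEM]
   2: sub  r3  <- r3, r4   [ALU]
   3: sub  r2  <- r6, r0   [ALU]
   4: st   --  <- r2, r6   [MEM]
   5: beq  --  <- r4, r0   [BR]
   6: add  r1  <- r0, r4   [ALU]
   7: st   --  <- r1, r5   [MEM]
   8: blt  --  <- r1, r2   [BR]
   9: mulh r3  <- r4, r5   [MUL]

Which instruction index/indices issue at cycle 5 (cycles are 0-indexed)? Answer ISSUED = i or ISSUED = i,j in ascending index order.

#0 head=0: st i0 no-port MEM/MEM
#1 head=1: ld+sub i1/i2 pair
#2 head=3: sub i3 RAW r2
#3 head=4: st i4 no-port MEM/BR
#4 head=5: beq+add i5/i6 pair
#5 head=7: st i7 no-port MEM/BR
#6 head=8: blt+mulh i8/i9 pair

ISSUED = 7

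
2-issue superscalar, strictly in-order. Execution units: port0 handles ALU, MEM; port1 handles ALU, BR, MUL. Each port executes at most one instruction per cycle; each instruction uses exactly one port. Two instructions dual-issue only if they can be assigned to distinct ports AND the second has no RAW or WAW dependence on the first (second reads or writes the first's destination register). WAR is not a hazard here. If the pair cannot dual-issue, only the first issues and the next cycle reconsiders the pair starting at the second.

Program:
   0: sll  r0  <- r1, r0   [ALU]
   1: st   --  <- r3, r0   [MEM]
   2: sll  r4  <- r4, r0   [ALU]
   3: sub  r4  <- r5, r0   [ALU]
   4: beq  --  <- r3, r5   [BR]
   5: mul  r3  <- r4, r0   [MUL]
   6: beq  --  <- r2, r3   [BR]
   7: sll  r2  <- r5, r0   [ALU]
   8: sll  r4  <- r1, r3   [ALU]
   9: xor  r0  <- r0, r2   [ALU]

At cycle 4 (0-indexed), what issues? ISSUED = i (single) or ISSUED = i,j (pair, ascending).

c0: i0 sll.ALU  RAW r0
c1: i1&i2 st.MEM;sll.ALU  dual
c2: i3&i4 sub.ALU;beq.BR  dual
c3: i5 mul.MUL  no-port MUL/BR
c4: i6&i7 beq.BR;sll.ALU  dual
c5: i8&i9 sll.ALU;xor.ALU  dual

ISSUED = 6,7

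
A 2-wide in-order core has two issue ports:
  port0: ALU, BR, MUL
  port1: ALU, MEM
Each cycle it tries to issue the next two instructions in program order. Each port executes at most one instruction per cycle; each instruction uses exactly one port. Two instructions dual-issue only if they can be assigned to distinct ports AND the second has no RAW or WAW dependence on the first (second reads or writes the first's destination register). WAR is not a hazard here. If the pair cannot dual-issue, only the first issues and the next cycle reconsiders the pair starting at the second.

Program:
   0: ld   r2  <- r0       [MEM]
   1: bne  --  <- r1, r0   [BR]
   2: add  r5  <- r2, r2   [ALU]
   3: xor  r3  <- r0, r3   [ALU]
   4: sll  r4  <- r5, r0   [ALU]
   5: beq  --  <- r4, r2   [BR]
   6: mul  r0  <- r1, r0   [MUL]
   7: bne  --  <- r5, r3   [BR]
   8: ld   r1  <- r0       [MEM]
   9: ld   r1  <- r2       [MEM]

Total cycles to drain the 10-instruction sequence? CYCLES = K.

CYCLES = 7

t=0 i0/i1:ld/bne ; dual
t=1 i2/i3:add/xor ; dual
t=2 i4:sll ; RAW r4
t=3 i5:beq ; no-port BR/MUL
t=4 i6:mul ; no-port MUL/BR
t=5 i7/i8:bne/ld ; dual
t=6 i9:ld ; tail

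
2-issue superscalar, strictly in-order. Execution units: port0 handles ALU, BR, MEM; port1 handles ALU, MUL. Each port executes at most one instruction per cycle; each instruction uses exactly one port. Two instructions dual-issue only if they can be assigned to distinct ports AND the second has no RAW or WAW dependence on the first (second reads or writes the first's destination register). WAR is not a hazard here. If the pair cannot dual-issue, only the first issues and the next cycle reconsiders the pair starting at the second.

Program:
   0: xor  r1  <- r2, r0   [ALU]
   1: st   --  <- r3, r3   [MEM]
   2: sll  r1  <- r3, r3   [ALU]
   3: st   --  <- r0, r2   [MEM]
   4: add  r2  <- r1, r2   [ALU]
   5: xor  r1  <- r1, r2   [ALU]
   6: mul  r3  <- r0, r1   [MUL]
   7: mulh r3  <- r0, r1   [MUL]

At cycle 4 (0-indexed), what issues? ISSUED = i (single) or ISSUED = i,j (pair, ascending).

t=0 i0&i1:xor+st ; dual
t=1 i2&i3:sll+st ; dual
t=2 i4:add ; RAW r2
t=3 i5:xor ; RAW r1
t=4 i6:mul ; no-port MUL/MUL
t=5 i7:mulh ; tail

ISSUED = 6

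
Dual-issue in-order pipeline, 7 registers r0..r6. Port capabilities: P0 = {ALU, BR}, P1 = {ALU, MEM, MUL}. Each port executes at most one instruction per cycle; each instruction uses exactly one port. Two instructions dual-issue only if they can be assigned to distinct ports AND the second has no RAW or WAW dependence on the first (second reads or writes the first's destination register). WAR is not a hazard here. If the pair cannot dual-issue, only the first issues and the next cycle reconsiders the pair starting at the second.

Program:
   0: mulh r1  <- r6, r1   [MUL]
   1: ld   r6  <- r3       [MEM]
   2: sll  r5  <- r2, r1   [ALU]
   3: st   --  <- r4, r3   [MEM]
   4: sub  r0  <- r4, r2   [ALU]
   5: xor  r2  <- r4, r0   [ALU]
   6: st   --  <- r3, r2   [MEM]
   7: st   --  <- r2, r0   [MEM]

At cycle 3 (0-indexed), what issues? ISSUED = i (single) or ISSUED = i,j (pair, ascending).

c0: i0 mulh.MUL  no-port MUL/MEM
c1: i1/i2 ld.MEM/sll.ALU  pair
c2: i3/i4 st.MEM/sub.ALU  pair
c3: i5 xor.ALU  RAW r2
c4: i6 st.MEM  no-port MEM/MEM
c5: i7 st.MEM  tail

ISSUED = 5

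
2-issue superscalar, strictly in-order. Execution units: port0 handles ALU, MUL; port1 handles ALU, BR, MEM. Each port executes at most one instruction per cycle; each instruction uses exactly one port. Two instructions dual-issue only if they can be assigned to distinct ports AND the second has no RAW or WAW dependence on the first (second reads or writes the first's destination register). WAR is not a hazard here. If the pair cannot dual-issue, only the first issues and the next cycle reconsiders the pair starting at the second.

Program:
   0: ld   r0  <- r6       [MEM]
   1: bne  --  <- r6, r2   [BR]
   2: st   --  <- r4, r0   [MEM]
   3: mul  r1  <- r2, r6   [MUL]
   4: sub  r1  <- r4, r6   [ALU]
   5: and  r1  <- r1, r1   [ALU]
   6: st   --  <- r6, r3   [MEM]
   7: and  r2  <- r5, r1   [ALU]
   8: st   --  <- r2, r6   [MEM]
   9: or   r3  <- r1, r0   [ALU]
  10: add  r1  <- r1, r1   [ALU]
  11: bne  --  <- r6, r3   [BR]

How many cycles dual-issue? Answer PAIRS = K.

PAIRS = 4

[0] i0  ld.MEM  -- no-port MEM/BR
[1] i1  bne.BR  -- no-port BR/MEM
[2] i2,i3  st.MEM+mul.MUL  -- pair
[3] i4  sub.ALU  -- RAW+WAW r1
[4] i5,i6  and.ALU+st.MEM  -- pair
[5] i7  and.ALU  -- RAW r2
[6] i8,i9  st.MEM+or.ALU  -- pair
[7] i10,i11  add.ALU+bne.BR  -- pair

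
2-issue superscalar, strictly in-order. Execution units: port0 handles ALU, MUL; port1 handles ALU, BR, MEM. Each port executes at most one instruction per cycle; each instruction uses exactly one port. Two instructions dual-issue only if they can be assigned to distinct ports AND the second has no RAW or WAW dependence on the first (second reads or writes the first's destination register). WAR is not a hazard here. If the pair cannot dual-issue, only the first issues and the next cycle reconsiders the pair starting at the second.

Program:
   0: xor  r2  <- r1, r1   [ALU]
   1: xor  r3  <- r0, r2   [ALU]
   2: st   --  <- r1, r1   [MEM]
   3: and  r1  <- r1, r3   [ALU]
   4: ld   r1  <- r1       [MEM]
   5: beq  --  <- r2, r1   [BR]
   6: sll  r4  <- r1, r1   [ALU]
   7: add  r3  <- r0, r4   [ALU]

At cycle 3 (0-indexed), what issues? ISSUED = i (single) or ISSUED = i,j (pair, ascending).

t=0 i0:xor.ALU ; RAW r2
t=1 i1+i2:xor.ALU st.MEM ; pair
t=2 i3:and.ALU ; RAW+WAW r1
t=3 i4:ld.MEM ; no-port MEM/BR
t=4 i5+i6:beq.BR sll.ALU ; pair
t=5 i7:add.ALU ; tail

ISSUED = 4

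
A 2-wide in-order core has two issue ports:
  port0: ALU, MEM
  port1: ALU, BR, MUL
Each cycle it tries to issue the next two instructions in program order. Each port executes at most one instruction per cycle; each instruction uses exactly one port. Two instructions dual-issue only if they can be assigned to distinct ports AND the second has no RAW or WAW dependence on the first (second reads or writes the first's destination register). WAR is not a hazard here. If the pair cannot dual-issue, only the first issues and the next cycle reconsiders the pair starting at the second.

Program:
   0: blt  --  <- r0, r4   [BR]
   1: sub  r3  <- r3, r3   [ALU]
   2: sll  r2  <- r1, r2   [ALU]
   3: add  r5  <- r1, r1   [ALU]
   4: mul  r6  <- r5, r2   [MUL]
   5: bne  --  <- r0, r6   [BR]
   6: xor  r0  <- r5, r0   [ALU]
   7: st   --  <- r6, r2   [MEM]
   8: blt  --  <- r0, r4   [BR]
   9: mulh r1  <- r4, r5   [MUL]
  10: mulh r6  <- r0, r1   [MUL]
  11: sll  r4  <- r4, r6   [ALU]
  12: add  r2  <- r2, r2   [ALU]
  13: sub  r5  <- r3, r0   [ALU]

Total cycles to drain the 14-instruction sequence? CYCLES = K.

#0 head=0: blt sub i0,i1 pair
#1 head=2: sll add i2,i3 pair
#2 head=4: mul i4 no-port MUL/BR
#3 head=5: bne xor i5,i6 pair
#4 head=7: st blt i7,i8 pair
#5 head=9: mulh i9 no-port MUL/MUL
#6 head=10: mulh i10 RAW r6
#7 head=11: sll add i11,i12 pair
#8 head=13: sub i13 tail

CYCLES = 9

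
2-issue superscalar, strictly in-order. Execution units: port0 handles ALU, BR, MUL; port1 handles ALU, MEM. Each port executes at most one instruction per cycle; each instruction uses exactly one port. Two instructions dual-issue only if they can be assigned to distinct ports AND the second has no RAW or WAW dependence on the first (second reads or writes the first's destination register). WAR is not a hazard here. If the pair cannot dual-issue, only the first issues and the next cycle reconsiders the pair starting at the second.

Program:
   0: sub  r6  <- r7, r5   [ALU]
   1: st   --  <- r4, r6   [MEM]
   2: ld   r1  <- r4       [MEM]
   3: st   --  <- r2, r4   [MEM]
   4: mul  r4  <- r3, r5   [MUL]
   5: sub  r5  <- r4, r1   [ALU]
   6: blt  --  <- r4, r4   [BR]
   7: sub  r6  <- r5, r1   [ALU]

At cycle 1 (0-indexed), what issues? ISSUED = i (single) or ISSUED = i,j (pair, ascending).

c0: i0 sub  RAW r6
c1: i1 st  no-port MEM/MEM
c2: i2 ld  no-port MEM/MEM
c3: i3&i4 st mul  dual
c4: i5&i6 sub blt  dual
c5: i7 sub  tail

ISSUED = 1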